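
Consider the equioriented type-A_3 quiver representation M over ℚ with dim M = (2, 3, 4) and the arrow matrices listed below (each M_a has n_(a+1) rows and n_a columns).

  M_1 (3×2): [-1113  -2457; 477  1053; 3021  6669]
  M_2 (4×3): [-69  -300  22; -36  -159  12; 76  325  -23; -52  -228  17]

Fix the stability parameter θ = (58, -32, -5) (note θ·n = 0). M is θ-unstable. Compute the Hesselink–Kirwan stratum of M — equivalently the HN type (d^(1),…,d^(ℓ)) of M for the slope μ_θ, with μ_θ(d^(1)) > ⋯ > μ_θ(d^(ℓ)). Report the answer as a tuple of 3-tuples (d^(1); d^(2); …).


Via rank(M_{q-1}∘⋯∘M_p): M ≅ I[1,1], I[1,3], I[2,3]^2, I[3,3].
μ_θ-semistable layers: μ^(1)=58; μ^(2)=7; μ^(3)=-5; μ^(4)=-32

((1, 0, 0); (1, 1, 1); (0, 0, 3); (0, 2, 0))


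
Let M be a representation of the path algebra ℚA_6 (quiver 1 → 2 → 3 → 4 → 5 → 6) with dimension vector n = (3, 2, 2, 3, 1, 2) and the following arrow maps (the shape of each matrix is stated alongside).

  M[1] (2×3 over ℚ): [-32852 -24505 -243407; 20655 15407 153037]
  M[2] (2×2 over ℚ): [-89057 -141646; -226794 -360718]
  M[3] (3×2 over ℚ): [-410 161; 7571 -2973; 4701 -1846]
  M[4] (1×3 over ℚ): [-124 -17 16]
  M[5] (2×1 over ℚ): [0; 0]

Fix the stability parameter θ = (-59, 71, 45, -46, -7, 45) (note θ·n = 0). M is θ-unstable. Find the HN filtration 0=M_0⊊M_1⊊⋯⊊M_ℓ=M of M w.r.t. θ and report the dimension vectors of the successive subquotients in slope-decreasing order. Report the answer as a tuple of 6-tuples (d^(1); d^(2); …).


Via rank(M_{q-1}∘⋯∘M_p): M ≅ I[1,1], I[1,4], I[1,5], I[4,4], I[6,6]^2.
μ_θ-semistable layers: μ^(1)=45; μ^(2)=70/3; μ^(3)=63/4; μ^(4)=-46; μ^(5)=-59

((0, 0, 0, 0, 0, 2); (0, 1, 1, 1, 0, 0); (0, 1, 1, 1, 1, 0); (0, 0, 0, 1, 0, 0); (3, 0, 0, 0, 0, 0))


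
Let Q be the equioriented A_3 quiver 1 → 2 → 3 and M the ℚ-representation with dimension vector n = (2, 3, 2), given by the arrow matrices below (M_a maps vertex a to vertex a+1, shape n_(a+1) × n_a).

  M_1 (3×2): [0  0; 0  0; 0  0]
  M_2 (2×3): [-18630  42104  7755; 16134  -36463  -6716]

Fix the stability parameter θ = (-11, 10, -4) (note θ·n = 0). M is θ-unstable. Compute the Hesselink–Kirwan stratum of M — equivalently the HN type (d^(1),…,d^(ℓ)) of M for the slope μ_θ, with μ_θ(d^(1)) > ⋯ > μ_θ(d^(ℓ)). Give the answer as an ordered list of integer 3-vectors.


Barcode: M ≅ I[1,1]^2, I[2,2], I[2,3]^2. HN layers by μ_θ (3 steps, strictly decreasing):
  μ^(1)=10; μ^(2)=3; μ^(3)=-11

((0, 1, 0); (0, 2, 2); (2, 0, 0))


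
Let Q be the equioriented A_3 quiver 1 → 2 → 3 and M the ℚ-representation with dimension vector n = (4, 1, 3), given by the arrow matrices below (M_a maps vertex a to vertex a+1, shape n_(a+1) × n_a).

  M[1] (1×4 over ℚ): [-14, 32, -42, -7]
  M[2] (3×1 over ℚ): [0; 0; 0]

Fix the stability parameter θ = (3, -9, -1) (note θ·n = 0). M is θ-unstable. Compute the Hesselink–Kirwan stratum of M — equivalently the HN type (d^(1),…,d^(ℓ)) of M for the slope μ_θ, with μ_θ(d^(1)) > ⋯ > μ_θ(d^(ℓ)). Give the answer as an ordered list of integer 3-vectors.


Barcode: M ≅ I[1,1]^3, I[1,2], I[3,3]^3. HN layers by μ_θ (3 steps, strictly decreasing):
  μ^(1)=3; μ^(2)=-1; μ^(3)=-3

((3, 0, 0); (0, 0, 3); (1, 1, 0))


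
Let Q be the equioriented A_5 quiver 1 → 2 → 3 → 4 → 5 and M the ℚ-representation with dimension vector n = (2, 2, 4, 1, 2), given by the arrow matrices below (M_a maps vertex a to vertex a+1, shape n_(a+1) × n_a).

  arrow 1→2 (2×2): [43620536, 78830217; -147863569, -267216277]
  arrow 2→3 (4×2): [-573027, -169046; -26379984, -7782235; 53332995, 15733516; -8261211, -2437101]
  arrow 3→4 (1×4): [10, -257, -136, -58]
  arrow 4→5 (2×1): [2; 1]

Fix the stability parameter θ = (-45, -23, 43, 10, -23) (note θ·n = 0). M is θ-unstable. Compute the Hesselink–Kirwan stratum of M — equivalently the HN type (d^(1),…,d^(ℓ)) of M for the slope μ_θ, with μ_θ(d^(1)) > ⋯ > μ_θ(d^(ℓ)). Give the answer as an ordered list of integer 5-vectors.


Barcode: M ≅ I[1,3], I[1,5], I[3,3]^2, I[5,5]. HN layers by μ_θ (4 steps, strictly decreasing):
  μ^(1)=43; μ^(2)=10; μ^(3)=-23; μ^(4)=-45

((0, 0, 3, 0, 0); (0, 0, 1, 1, 1); (0, 2, 0, 0, 1); (2, 0, 0, 0, 0))


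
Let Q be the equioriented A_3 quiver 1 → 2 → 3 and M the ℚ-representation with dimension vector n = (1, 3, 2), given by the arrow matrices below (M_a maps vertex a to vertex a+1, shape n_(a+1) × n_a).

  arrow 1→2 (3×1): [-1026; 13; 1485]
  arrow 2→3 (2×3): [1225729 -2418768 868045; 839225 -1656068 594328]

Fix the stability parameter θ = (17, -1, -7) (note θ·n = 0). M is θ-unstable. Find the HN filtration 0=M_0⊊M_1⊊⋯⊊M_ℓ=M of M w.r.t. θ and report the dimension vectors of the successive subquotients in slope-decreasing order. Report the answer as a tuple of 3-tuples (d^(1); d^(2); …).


Via rank(M_{q-1}∘⋯∘M_p): M ≅ I[1,3], I[2,2], I[2,3].
μ_θ-semistable layers: μ^(1)=3; μ^(2)=-1; μ^(3)=-4

((1, 1, 1); (0, 1, 0); (0, 1, 1))


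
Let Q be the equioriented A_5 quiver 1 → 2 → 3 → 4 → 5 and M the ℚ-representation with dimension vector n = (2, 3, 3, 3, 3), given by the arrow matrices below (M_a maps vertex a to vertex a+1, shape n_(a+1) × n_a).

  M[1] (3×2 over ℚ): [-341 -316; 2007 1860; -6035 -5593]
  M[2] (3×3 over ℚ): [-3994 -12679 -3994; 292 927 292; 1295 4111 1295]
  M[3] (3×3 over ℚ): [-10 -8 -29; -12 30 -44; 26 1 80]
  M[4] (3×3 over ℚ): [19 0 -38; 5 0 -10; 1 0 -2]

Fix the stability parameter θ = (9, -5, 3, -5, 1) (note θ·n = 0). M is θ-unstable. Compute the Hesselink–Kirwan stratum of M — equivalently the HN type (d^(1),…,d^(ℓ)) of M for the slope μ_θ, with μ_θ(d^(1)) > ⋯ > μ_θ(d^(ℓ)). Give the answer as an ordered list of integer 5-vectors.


Barcode: M ≅ I[1,4], I[1,5], I[2,2], I[3,3], I[4,4], I[5,5]^2. HN layers by μ_θ (4 steps, strictly decreasing):
  μ^(1)=3; μ^(2)=1; μ^(3)=1/2; μ^(4)=-5

((0, 0, 1, 0, 0); (0, 0, 0, 0, 3); (2, 2, 2, 2, 0); (0, 1, 0, 1, 0))


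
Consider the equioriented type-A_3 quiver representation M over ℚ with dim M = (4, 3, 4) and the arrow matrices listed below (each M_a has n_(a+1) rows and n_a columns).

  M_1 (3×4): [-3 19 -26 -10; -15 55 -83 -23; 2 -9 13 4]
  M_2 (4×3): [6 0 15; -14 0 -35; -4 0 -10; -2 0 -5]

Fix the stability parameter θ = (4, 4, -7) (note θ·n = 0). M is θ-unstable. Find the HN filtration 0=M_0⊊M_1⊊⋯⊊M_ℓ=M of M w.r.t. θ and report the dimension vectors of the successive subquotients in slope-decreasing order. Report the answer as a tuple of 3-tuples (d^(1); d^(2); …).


Via rank(M_{q-1}∘⋯∘M_p): M ≅ I[1,1], I[1,2]^2, I[1,3], I[3,3]^3.
μ_θ-semistable layers: μ^(1)=4; μ^(2)=1/3; μ^(3)=-7

((3, 2, 0); (1, 1, 1); (0, 0, 3))


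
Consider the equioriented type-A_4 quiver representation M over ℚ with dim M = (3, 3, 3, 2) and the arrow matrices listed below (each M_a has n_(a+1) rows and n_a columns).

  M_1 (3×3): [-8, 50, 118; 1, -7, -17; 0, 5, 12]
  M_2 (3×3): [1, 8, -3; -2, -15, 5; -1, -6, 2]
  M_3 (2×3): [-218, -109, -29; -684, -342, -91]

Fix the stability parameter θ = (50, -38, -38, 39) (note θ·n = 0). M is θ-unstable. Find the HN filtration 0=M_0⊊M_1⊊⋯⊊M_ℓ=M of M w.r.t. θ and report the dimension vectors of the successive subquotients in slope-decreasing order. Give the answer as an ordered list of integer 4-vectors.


Via rank(M_{q-1}∘⋯∘M_p): M ≅ I[1,3], I[1,4]^2.
μ_θ-semistable layers: μ^(1)=39; μ^(2)=-26/3

((0, 0, 0, 2); (3, 3, 3, 0))


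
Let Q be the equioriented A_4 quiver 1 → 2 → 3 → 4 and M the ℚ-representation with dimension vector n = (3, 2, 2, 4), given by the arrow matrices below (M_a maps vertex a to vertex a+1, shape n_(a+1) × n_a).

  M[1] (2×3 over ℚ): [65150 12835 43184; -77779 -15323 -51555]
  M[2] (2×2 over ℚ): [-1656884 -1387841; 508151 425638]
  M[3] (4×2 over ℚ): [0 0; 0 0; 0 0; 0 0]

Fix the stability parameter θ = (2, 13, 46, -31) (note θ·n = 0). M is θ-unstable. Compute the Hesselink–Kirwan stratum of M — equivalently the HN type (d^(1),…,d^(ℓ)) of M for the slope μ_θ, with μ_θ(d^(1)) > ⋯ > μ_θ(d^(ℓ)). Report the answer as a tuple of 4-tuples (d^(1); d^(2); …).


Barcode: M ≅ I[1,1], I[1,3]^2, I[4,4]^4. HN layers by μ_θ (4 steps, strictly decreasing):
  μ^(1)=46; μ^(2)=13; μ^(3)=2; μ^(4)=-31

((0, 0, 2, 0); (0, 2, 0, 0); (3, 0, 0, 0); (0, 0, 0, 4))


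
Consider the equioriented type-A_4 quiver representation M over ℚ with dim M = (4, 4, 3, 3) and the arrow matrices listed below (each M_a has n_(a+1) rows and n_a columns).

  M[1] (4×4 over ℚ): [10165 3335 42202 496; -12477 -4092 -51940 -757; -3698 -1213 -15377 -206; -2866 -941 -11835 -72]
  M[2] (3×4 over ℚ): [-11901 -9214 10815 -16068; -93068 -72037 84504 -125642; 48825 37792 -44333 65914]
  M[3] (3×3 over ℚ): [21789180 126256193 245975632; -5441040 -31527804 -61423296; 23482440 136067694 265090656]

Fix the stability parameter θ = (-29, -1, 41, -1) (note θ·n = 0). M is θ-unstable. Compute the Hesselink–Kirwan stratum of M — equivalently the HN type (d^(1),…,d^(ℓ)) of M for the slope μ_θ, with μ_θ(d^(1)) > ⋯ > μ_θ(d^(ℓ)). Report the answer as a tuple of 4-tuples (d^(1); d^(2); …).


Via rank(M_{q-1}∘⋯∘M_p): M ≅ I[1,1], I[1,2], I[1,3], I[1,4], I[2,3], I[4,4]^2.
μ_θ-semistable layers: μ^(1)=41; μ^(2)=20; μ^(3)=-1; μ^(4)=-29

((0, 0, 2, 0); (0, 0, 1, 1); (0, 4, 0, 2); (4, 0, 0, 0))


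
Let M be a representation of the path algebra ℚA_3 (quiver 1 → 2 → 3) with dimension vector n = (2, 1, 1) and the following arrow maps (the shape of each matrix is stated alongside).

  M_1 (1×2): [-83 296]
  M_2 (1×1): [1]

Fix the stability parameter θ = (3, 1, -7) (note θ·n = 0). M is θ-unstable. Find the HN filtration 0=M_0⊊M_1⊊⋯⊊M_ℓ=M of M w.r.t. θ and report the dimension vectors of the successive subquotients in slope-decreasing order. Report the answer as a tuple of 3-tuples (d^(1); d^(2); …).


Via rank(M_{q-1}∘⋯∘M_p): M ≅ I[1,1], I[1,3].
μ_θ-semistable layers: μ^(1)=3; μ^(2)=-1

((1, 0, 0); (1, 1, 1))


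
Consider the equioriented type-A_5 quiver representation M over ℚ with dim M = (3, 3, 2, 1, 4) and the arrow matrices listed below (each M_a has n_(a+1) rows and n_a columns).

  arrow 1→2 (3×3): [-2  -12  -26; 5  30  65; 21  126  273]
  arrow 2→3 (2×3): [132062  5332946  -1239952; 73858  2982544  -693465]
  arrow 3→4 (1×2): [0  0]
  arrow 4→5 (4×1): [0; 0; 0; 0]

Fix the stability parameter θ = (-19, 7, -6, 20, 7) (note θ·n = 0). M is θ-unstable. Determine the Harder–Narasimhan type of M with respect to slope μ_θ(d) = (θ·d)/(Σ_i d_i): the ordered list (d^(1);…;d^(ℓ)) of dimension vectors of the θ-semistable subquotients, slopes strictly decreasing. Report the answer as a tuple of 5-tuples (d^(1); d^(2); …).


Via rank(M_{q-1}∘⋯∘M_p): M ≅ I[1,1]^2, I[1,3], I[2,2], I[2,3], I[4,4], I[5,5]^4.
μ_θ-semistable layers: μ^(1)=20; μ^(2)=7; μ^(3)=1/2; μ^(4)=-19

((0, 0, 0, 1, 0); (0, 1, 0, 0, 4); (0, 2, 2, 0, 0); (3, 0, 0, 0, 0))


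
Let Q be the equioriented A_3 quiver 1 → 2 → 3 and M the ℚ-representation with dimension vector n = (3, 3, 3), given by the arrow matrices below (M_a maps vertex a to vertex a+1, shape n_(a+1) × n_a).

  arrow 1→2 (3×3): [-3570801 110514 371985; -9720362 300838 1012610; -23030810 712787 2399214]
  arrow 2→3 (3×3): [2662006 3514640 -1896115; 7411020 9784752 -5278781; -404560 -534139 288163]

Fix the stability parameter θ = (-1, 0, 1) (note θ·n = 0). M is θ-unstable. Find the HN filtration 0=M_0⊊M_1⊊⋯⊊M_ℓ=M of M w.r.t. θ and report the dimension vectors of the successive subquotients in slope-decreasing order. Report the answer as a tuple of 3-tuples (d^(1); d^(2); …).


Interval decomposition of M: I[1,1], I[1,3]^2, I[2,3].
HN type (ℓ=3): μ^(1)=1; μ^(2)=0; μ^(3)=-1

((0, 0, 3); (0, 3, 0); (3, 0, 0))


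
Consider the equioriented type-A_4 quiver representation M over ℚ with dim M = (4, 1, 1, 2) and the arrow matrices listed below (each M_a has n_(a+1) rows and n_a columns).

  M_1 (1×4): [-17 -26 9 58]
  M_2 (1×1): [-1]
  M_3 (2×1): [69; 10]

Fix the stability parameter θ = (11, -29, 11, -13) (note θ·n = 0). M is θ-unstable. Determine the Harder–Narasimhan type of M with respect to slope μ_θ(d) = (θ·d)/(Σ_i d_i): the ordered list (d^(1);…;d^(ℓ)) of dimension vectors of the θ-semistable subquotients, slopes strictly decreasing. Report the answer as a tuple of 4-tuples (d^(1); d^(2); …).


Barcode: M ≅ I[1,1]^3, I[1,4], I[4,4]. HN layers by μ_θ (4 steps, strictly decreasing):
  μ^(1)=11; μ^(2)=-1; μ^(3)=-9; μ^(4)=-13

((3, 0, 0, 0); (0, 0, 1, 1); (1, 1, 0, 0); (0, 0, 0, 1))


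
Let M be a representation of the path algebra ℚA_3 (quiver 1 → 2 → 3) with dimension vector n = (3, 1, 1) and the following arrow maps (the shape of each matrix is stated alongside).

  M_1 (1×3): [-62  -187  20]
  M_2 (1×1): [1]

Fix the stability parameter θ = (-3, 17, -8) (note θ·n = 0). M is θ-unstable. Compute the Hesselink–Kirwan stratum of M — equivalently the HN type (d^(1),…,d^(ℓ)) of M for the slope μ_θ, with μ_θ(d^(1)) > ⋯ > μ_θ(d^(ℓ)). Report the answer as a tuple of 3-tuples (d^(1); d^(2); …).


Barcode: M ≅ I[1,1]^2, I[1,3]. HN layers by μ_θ (2 steps, strictly decreasing):
  μ^(1)=9/2; μ^(2)=-3

((0, 1, 1); (3, 0, 0))


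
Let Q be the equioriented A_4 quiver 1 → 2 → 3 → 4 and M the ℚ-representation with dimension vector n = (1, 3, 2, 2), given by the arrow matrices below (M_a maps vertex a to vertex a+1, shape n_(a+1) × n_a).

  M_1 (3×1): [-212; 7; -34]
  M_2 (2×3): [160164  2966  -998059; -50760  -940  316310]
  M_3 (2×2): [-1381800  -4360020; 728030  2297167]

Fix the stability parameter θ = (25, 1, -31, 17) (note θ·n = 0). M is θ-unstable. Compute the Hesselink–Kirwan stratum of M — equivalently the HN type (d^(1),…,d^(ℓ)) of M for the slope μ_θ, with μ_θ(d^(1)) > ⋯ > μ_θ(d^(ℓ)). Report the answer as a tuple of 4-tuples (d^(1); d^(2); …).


Via rank(M_{q-1}∘⋯∘M_p): M ≅ I[1,2], I[2,2], I[2,3], I[3,4], I[4,4].
μ_θ-semistable layers: μ^(1)=17; μ^(2)=13; μ^(3)=1; μ^(4)=-15; μ^(5)=-31

((0, 0, 0, 2); (1, 1, 0, 0); (0, 1, 0, 0); (0, 1, 1, 0); (0, 0, 1, 0))


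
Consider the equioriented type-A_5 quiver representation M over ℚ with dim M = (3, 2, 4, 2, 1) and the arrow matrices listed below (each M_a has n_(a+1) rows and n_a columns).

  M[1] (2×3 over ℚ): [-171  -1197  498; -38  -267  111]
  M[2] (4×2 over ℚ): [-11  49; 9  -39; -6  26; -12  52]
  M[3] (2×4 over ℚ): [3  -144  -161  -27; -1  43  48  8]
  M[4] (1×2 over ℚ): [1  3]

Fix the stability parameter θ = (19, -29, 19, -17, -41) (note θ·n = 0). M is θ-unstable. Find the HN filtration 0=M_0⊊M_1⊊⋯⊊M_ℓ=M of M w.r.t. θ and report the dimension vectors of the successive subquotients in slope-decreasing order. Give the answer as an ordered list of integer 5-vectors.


Interval decomposition of M: I[1,1], I[1,4], I[1,5], I[3,3]^2.
HN type (ℓ=4): μ^(1)=19; μ^(2)=1; μ^(3)=-5; μ^(4)=-49/5

((1, 0, 2, 0, 0); (0, 0, 1, 1, 0); (1, 1, 0, 0, 0); (1, 1, 1, 1, 1))


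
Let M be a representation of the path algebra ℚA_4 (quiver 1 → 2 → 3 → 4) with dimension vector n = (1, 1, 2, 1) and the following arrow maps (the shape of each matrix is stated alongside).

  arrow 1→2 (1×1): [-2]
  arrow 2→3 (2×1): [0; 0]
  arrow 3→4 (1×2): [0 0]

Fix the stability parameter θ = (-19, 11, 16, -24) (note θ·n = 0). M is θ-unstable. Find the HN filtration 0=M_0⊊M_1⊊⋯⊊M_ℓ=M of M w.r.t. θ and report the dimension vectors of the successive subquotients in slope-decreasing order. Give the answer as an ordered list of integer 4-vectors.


Via rank(M_{q-1}∘⋯∘M_p): M ≅ I[1,2], I[3,3]^2, I[4,4].
μ_θ-semistable layers: μ^(1)=16; μ^(2)=11; μ^(3)=-19; μ^(4)=-24

((0, 0, 2, 0); (0, 1, 0, 0); (1, 0, 0, 0); (0, 0, 0, 1))


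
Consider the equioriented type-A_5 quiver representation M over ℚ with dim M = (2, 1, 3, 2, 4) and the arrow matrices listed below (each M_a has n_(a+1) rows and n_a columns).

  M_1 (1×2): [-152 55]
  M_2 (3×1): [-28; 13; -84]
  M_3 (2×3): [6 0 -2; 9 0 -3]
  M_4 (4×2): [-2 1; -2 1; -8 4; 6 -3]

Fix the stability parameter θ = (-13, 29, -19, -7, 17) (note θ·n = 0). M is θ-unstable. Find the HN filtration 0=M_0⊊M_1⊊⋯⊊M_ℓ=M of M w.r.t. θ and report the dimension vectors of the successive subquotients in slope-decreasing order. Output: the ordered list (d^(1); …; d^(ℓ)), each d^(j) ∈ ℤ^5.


Interval decomposition of M: I[1,1], I[1,3], I[3,3], I[3,5], I[4,4], I[5,5]^3.
HN type (ℓ=5): μ^(1)=17; μ^(2)=5; μ^(3)=-7; μ^(4)=-13; μ^(5)=-19

((0, 0, 0, 0, 4); (0, 1, 1, 0, 0); (0, 0, 0, 2, 0); (2, 0, 0, 0, 0); (0, 0, 2, 0, 0))


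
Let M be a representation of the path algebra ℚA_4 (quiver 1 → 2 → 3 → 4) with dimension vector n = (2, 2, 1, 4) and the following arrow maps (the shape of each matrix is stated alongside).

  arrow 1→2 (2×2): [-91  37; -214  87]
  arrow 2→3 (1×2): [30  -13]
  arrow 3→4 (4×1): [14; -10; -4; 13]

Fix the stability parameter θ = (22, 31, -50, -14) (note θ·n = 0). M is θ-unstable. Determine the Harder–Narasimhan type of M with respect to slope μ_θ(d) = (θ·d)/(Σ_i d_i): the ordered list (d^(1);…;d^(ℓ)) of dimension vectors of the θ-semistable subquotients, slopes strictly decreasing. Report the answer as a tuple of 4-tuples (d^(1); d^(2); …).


Interval decomposition of M: I[1,2], I[1,4], I[4,4]^3.
HN type (ℓ=4): μ^(1)=31; μ^(2)=22; μ^(3)=-11/4; μ^(4)=-14

((0, 1, 0, 0); (1, 0, 0, 0); (1, 1, 1, 1); (0, 0, 0, 3))


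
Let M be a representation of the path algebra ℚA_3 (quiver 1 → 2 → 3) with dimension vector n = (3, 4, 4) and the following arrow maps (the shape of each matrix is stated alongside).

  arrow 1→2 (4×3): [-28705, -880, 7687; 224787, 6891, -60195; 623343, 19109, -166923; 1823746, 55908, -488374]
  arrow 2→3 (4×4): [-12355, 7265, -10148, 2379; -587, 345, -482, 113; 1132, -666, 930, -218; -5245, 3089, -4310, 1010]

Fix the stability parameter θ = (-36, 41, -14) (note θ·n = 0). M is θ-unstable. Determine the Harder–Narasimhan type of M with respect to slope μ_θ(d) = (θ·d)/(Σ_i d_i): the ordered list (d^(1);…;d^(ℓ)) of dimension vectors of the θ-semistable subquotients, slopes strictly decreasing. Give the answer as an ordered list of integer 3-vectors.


Via rank(M_{q-1}∘⋯∘M_p): M ≅ I[1,1], I[1,3]^2, I[2,3]^2.
μ_θ-semistable layers: μ^(1)=27/2; μ^(2)=-36

((0, 4, 4); (3, 0, 0))


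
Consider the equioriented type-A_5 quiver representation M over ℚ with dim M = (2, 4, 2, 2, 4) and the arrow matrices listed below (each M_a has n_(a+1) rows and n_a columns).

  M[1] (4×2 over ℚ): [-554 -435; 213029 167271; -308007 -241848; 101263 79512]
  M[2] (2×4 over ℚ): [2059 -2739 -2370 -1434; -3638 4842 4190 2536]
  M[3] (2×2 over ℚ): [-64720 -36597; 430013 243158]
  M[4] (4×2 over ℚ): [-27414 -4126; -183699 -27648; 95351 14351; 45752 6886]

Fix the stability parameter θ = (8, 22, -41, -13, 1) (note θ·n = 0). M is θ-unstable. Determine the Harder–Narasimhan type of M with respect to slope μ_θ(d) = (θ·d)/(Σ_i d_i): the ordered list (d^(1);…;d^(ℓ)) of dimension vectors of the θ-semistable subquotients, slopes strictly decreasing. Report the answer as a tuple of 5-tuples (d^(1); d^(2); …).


Interval decomposition of M: I[1,2], I[1,5], I[2,2], I[2,5], I[5,5]^2.
HN type (ℓ=5): μ^(1)=22; μ^(2)=8; μ^(3)=1; μ^(4)=-6; μ^(5)=-32/3

((0, 2, 0, 0, 0); (1, 0, 0, 0, 0); (0, 0, 0, 0, 4); (1, 1, 1, 1, 0); (0, 1, 1, 1, 0))


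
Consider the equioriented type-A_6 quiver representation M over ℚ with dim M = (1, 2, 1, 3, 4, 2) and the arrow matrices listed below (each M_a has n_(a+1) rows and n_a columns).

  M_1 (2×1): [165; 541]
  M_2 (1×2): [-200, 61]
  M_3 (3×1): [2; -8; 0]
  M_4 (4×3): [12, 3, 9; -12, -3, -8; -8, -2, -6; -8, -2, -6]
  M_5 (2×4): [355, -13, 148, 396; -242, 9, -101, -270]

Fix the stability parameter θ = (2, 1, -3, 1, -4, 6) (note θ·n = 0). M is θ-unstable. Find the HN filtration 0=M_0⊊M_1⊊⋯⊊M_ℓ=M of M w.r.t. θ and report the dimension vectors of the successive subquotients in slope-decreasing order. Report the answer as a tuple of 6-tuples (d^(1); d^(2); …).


Interval decomposition of M: I[1,4], I[2,2], I[4,6]^2, I[5,5]^2.
HN type (ℓ=5): μ^(1)=6; μ^(2)=1; μ^(3)=0; μ^(4)=-3/2; μ^(5)=-4

((0, 0, 0, 0, 0, 2); (0, 1, 0, 1, 0, 0); (1, 1, 1, 0, 0, 0); (0, 0, 0, 2, 2, 0); (0, 0, 0, 0, 2, 0))


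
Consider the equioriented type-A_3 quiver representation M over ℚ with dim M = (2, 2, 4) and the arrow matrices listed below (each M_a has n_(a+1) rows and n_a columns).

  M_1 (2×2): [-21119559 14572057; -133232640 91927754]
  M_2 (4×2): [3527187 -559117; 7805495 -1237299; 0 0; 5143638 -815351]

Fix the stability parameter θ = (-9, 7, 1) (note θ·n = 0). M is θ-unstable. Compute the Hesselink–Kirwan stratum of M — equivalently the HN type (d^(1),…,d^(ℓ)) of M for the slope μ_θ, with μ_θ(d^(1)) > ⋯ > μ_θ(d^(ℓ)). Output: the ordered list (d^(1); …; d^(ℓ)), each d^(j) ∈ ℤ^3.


Barcode: M ≅ I[1,3]^2, I[3,3]^2. HN layers by μ_θ (3 steps, strictly decreasing):
  μ^(1)=4; μ^(2)=1; μ^(3)=-9

((0, 2, 2); (0, 0, 2); (2, 0, 0))


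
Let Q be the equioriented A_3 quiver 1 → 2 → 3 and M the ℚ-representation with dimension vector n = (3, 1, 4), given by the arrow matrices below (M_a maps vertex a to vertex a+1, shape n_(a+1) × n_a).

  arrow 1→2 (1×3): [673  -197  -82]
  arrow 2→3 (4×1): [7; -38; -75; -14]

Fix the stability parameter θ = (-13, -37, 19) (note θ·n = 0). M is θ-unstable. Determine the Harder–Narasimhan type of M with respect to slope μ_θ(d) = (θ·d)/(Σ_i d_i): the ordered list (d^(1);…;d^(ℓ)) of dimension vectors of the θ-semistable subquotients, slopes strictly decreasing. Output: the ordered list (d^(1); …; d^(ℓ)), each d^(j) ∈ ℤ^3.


Interval decomposition of M: I[1,1]^2, I[1,3], I[3,3]^3.
HN type (ℓ=3): μ^(1)=19; μ^(2)=-13; μ^(3)=-25

((0, 0, 4); (2, 0, 0); (1, 1, 0))


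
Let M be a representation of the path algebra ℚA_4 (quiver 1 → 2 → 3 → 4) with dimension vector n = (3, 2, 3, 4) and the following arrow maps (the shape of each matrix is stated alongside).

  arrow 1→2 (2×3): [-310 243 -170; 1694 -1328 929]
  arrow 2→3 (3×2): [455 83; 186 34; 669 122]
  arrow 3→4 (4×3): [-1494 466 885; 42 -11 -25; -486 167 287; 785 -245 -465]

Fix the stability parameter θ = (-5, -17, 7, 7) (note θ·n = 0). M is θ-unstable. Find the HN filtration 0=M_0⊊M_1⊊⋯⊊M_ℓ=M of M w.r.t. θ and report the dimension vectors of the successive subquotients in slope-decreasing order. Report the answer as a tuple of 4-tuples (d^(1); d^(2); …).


Interval decomposition of M: I[1,1], I[1,4]^2, I[3,4], I[4,4].
HN type (ℓ=3): μ^(1)=7; μ^(2)=-5; μ^(3)=-11

((0, 0, 3, 4); (1, 0, 0, 0); (2, 2, 0, 0))


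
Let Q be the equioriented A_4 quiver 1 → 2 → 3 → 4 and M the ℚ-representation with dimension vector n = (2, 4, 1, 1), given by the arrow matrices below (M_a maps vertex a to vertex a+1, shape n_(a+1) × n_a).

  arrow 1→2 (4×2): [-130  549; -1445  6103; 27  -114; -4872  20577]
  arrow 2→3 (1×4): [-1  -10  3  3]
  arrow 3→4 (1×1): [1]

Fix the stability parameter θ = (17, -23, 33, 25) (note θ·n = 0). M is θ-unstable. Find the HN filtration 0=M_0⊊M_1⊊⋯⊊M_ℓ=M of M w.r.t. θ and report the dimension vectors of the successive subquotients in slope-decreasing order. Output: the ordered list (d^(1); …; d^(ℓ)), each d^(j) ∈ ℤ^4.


Via rank(M_{q-1}∘⋯∘M_p): M ≅ I[1,2], I[1,4], I[2,2]^2.
μ_θ-semistable layers: μ^(1)=29; μ^(2)=-3; μ^(3)=-23

((0, 0, 1, 1); (2, 2, 0, 0); (0, 2, 0, 0))


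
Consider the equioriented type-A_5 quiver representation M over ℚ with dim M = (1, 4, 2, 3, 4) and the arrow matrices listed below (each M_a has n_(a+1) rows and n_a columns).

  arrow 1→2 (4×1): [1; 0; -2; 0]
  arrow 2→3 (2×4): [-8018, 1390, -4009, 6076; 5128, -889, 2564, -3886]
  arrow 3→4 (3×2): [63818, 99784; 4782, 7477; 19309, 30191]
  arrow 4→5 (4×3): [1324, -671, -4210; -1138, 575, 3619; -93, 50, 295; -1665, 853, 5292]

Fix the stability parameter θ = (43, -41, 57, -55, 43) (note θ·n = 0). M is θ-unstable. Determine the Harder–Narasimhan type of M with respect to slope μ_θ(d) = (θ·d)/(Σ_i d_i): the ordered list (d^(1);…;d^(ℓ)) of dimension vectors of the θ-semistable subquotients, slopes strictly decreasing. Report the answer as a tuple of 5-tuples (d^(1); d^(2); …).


Barcode: M ≅ I[1,2], I[2,2], I[2,5]^2, I[4,5], I[5,5]. HN layers by μ_θ (4 steps, strictly decreasing):
  μ^(1)=43; μ^(2)=1; μ^(3)=-41; μ^(4)=-55

((0, 0, 0, 0, 4); (1, 1, 2, 2, 0); (0, 3, 0, 0, 0); (0, 0, 0, 1, 0))


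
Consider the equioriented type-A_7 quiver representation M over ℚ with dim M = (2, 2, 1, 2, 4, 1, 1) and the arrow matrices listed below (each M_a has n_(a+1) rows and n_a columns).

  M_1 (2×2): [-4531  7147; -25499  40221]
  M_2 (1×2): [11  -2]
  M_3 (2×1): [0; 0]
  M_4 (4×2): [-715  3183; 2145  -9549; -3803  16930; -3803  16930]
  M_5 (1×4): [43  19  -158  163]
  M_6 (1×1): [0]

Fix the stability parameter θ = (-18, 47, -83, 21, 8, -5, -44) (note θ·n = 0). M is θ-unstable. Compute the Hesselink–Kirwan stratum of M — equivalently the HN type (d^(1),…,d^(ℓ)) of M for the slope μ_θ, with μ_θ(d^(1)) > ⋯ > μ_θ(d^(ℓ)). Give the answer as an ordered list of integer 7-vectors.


Interval decomposition of M: I[1,2], I[1,3], I[4,5], I[4,6], I[5,5]^2, I[7,7].
HN type (ℓ=5): μ^(1)=47; μ^(2)=29/2; μ^(3)=8; μ^(4)=-18; μ^(5)=-44

((0, 1, 0, 0, 0, 0, 0); (0, 0, 0, 1, 1, 0, 0); (0, 0, 0, 1, 3, 1, 0); (2, 1, 1, 0, 0, 0, 0); (0, 0, 0, 0, 0, 0, 1))


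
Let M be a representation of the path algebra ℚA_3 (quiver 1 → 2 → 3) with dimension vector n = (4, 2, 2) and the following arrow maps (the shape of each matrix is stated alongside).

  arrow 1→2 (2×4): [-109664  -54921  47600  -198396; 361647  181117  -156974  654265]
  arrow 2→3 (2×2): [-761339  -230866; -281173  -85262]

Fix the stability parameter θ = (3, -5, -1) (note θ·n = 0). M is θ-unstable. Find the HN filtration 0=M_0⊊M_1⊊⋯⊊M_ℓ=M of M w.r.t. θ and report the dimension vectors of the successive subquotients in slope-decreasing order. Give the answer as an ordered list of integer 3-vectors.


Interval decomposition of M: I[1,1]^2, I[1,2], I[1,3], I[3,3].
HN type (ℓ=2): μ^(1)=3; μ^(2)=-1

((2, 0, 0); (2, 2, 2))


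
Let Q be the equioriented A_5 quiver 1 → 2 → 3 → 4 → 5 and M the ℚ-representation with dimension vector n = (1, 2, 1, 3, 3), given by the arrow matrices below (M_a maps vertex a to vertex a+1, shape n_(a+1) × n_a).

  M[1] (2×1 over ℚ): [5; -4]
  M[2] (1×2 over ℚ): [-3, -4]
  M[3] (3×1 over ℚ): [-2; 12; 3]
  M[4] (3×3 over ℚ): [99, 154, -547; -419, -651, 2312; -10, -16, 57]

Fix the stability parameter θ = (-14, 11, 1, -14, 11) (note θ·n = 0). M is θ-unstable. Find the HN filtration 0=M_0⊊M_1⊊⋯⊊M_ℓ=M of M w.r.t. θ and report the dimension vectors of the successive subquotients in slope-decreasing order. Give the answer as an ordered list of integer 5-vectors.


Via rank(M_{q-1}∘⋯∘M_p): M ≅ I[1,5], I[2,2], I[4,5]^2.
μ_θ-semistable layers: μ^(1)=11; μ^(2)=-2/3; μ^(3)=-14

((0, 1, 0, 0, 3); (0, 1, 1, 1, 0); (1, 0, 0, 2, 0))


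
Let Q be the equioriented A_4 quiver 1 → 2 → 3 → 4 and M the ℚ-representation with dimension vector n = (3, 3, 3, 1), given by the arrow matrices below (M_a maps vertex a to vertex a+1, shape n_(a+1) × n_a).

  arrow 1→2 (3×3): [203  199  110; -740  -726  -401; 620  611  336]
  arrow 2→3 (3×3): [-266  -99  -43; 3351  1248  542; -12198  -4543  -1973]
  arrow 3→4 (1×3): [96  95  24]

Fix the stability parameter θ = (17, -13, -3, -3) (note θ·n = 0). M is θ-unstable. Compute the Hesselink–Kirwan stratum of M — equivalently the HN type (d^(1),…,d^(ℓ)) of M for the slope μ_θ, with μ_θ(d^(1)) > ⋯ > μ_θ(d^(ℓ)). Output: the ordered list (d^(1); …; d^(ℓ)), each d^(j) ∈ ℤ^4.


Via rank(M_{q-1}∘⋯∘M_p): M ≅ I[1,3]^2, I[1,4].
μ_θ-semistable layers: μ^(1)=1/3; μ^(2)=-1/2

((2, 2, 2, 0); (1, 1, 1, 1))


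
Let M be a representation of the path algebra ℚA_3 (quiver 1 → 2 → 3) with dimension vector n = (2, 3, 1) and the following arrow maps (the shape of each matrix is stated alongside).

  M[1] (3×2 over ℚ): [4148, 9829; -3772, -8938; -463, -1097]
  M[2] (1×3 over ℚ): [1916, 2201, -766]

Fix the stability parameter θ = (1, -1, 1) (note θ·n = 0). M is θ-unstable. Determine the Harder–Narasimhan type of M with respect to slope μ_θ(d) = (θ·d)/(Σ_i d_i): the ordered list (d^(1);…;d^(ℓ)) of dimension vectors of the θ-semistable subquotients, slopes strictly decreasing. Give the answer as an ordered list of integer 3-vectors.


Interval decomposition of M: I[1,2], I[1,3], I[2,2].
HN type (ℓ=3): μ^(1)=1; μ^(2)=0; μ^(3)=-1

((0, 0, 1); (2, 2, 0); (0, 1, 0))


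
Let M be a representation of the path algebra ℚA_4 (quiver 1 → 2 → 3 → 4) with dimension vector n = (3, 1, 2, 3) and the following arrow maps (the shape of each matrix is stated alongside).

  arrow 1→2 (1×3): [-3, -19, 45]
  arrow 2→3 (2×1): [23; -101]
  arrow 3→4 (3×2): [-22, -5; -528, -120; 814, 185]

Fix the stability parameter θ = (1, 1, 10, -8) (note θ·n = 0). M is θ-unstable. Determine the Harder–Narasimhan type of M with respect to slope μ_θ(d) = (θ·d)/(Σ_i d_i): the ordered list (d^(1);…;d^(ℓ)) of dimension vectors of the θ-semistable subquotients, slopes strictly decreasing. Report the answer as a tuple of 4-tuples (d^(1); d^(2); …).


Barcode: M ≅ I[1,1]^2, I[1,4], I[3,3], I[4,4]^2. HN layers by μ_θ (3 steps, strictly decreasing):
  μ^(1)=10; μ^(2)=1; μ^(3)=-8

((0, 0, 1, 0); (3, 1, 1, 1); (0, 0, 0, 2))


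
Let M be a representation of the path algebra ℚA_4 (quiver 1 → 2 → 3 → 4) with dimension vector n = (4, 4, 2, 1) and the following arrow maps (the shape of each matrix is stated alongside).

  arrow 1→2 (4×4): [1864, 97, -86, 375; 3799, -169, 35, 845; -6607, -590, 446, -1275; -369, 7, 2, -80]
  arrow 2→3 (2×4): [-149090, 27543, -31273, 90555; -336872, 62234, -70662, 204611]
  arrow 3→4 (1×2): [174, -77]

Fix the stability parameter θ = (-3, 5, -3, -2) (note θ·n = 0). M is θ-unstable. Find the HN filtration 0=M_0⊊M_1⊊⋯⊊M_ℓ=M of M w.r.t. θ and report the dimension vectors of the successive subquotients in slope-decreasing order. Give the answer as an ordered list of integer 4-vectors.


Interval decomposition of M: I[1,1], I[1,2], I[1,3], I[1,4], I[2,2].
HN type (ℓ=4): μ^(1)=5; μ^(2)=1; μ^(3)=0; μ^(4)=-3

((0, 2, 0, 0); (0, 1, 1, 0); (0, 1, 1, 1); (4, 0, 0, 0))


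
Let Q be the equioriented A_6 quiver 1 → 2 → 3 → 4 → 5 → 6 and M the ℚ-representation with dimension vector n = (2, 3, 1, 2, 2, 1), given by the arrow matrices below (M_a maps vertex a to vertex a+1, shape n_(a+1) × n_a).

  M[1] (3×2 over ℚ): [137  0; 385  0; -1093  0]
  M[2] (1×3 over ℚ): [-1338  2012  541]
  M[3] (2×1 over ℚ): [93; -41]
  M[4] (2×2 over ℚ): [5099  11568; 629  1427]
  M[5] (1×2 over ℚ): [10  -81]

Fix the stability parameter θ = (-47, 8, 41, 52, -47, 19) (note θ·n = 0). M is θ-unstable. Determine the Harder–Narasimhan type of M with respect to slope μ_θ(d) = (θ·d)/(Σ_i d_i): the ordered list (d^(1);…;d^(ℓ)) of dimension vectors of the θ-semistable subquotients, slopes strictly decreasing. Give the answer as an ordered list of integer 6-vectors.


Interval decomposition of M: I[1,1], I[1,5], I[2,2]^2, I[4,6].
HN type (ℓ=5): μ^(1)=19; μ^(2)=46/3; μ^(3)=8; μ^(4)=5/2; μ^(5)=-47

((0, 0, 0, 0, 0, 1); (0, 0, 1, 1, 1, 0); (0, 3, 0, 0, 0, 0); (0, 0, 0, 1, 1, 0); (2, 0, 0, 0, 0, 0))


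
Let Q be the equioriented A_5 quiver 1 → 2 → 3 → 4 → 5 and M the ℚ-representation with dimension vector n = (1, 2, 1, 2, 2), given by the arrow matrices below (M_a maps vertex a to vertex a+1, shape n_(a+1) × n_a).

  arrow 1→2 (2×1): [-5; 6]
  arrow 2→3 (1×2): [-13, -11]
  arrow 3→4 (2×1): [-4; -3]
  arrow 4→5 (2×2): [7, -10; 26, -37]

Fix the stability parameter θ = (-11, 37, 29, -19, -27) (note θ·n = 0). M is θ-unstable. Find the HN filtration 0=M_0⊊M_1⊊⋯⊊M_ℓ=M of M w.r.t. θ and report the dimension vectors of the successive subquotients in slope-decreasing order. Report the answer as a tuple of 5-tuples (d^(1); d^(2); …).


Barcode: M ≅ I[1,5], I[2,2], I[4,5]. HN layers by μ_θ (4 steps, strictly decreasing):
  μ^(1)=37; μ^(2)=5; μ^(3)=-11; μ^(4)=-23

((0, 1, 0, 0, 0); (0, 1, 1, 1, 1); (1, 0, 0, 0, 0); (0, 0, 0, 1, 1))


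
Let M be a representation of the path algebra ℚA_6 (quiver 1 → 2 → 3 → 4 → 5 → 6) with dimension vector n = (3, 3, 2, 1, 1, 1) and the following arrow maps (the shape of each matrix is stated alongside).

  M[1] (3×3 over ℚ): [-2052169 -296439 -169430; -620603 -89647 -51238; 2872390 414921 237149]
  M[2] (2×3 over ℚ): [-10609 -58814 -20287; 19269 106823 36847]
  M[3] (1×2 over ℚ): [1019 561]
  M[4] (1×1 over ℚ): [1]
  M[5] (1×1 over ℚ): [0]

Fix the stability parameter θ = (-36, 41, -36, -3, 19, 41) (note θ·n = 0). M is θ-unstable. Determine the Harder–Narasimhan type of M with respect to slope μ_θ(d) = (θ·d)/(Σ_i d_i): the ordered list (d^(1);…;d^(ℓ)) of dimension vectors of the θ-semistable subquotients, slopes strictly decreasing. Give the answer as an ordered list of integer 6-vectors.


Barcode: M ≅ I[1,2], I[1,3], I[1,5], I[6,6]. HN layers by μ_θ (5 steps, strictly decreasing):
  μ^(1)=41; μ^(2)=19; μ^(3)=5/2; μ^(4)=2/3; μ^(5)=-36

((0, 1, 0, 0, 0, 1); (0, 0, 0, 0, 1, 0); (0, 1, 1, 0, 0, 0); (0, 1, 1, 1, 0, 0); (3, 0, 0, 0, 0, 0))


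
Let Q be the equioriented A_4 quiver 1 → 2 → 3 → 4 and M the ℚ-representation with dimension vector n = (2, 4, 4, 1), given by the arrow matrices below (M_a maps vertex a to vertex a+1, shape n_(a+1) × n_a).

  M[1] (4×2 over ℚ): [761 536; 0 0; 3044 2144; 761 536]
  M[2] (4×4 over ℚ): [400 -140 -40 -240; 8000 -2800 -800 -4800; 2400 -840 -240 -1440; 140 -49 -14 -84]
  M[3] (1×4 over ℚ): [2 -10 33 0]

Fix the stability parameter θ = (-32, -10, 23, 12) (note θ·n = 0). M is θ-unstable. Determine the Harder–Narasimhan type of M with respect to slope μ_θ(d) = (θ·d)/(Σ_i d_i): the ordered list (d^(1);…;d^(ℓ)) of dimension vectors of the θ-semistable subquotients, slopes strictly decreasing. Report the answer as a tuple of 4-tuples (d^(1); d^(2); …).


Barcode: M ≅ I[1,1], I[1,2], I[2,2]^2, I[2,3], I[3,3]^2, I[3,4]. HN layers by μ_θ (4 steps, strictly decreasing):
  μ^(1)=23; μ^(2)=35/2; μ^(3)=-10; μ^(4)=-32

((0, 0, 3, 0); (0, 0, 1, 1); (0, 4, 0, 0); (2, 0, 0, 0))


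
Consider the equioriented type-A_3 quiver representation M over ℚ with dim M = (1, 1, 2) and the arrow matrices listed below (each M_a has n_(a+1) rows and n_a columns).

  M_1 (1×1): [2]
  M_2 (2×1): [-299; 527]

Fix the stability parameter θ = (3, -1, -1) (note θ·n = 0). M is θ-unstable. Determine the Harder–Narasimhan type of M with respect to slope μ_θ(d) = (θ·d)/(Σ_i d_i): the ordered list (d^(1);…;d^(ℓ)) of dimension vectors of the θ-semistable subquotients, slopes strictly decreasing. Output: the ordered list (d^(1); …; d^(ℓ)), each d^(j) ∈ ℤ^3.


Via rank(M_{q-1}∘⋯∘M_p): M ≅ I[1,3], I[3,3].
μ_θ-semistable layers: μ^(1)=1/3; μ^(2)=-1

((1, 1, 1); (0, 0, 1))


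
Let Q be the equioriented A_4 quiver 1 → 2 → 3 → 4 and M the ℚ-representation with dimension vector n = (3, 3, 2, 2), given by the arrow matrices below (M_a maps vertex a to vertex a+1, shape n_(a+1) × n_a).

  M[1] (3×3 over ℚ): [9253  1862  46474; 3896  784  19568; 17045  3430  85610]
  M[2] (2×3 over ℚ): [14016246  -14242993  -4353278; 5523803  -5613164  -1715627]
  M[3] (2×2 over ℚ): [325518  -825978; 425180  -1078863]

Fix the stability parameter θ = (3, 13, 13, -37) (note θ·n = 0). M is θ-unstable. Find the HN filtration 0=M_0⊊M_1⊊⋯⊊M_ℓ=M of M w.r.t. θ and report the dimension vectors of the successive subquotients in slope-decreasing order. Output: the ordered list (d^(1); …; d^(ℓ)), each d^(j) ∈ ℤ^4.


Barcode: M ≅ I[1,1]^2, I[1,2], I[2,4]^2. HN layers by μ_θ (3 steps, strictly decreasing):
  μ^(1)=13; μ^(2)=3; μ^(3)=-11/3

((0, 1, 0, 0); (3, 0, 0, 0); (0, 2, 2, 2))


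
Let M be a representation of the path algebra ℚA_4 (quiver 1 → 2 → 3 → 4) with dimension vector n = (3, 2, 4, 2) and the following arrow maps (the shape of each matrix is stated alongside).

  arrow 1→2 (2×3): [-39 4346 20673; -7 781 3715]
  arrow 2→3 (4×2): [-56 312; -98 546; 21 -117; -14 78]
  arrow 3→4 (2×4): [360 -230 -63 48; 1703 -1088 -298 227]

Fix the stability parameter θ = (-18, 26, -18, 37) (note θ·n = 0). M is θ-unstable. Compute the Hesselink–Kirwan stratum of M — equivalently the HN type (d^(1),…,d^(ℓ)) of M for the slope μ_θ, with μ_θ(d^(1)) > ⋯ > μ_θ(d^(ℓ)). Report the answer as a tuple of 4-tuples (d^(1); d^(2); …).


Interval decomposition of M: I[1,1], I[1,2], I[1,4], I[3,3]^2, I[3,4].
HN type (ℓ=4): μ^(1)=37; μ^(2)=26; μ^(3)=4; μ^(4)=-18

((0, 0, 0, 2); (0, 1, 0, 0); (0, 1, 1, 0); (3, 0, 3, 0))


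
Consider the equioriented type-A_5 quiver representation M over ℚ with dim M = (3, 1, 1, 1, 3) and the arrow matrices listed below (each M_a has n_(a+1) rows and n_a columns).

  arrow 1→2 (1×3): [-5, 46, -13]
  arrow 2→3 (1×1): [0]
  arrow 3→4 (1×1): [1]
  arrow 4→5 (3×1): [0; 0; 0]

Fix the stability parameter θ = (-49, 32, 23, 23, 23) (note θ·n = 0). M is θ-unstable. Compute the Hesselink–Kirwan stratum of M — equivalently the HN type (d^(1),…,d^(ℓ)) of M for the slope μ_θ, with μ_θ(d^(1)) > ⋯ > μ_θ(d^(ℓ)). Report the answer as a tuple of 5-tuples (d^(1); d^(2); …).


Barcode: M ≅ I[1,1]^2, I[1,2], I[3,4], I[5,5]^3. HN layers by μ_θ (3 steps, strictly decreasing):
  μ^(1)=32; μ^(2)=23; μ^(3)=-49

((0, 1, 0, 0, 0); (0, 0, 1, 1, 3); (3, 0, 0, 0, 0))


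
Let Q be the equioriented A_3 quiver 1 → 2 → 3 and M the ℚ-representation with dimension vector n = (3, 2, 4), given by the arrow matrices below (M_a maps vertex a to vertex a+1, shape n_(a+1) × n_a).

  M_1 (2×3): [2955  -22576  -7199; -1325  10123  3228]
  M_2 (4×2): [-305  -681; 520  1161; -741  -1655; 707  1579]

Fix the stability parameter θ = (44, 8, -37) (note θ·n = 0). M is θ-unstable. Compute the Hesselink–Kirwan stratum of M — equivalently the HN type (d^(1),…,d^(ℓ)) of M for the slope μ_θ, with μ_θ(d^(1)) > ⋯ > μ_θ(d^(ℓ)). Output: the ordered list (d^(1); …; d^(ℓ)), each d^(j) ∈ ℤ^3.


Via rank(M_{q-1}∘⋯∘M_p): M ≅ I[1,1], I[1,3]^2, I[3,3]^2.
μ_θ-semistable layers: μ^(1)=44; μ^(2)=5; μ^(3)=-37

((1, 0, 0); (2, 2, 2); (0, 0, 2))


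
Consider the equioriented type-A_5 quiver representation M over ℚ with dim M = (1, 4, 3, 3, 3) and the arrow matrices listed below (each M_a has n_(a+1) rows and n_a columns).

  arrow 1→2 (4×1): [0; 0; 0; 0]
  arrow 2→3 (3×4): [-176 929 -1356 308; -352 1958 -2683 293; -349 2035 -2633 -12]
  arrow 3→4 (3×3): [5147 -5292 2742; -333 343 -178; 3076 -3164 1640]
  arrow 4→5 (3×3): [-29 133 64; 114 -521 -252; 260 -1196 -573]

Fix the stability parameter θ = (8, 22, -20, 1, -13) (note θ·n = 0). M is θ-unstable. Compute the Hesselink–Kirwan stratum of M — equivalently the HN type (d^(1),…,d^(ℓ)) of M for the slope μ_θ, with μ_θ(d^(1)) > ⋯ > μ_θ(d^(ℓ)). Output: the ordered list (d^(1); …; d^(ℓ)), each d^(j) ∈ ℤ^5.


Via rank(M_{q-1}∘⋯∘M_p): M ≅ I[1,1], I[2,2], I[2,3], I[2,5]^2, I[4,5].
μ_θ-semistable layers: μ^(1)=22; μ^(2)=8; μ^(3)=1; μ^(4)=-5/2; μ^(5)=-6

((0, 1, 0, 0, 0); (1, 0, 0, 0, 0); (0, 1, 1, 0, 0); (0, 2, 2, 2, 2); (0, 0, 0, 1, 1))
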